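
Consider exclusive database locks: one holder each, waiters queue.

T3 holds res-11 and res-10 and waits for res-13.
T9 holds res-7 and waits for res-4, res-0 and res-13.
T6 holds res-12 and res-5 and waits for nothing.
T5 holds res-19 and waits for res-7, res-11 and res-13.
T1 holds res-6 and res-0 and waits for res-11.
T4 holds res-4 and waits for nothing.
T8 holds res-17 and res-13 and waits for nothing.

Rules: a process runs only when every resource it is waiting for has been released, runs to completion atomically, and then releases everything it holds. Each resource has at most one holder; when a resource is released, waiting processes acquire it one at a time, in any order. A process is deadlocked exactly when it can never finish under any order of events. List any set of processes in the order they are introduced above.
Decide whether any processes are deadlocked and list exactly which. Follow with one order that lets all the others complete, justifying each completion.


No process is deadlocked.
Key observation: every chain of waits terminates; starting from the processes that wait on nothing, all the rest unlock in turn.
A valid finishing order for the others: T8, T4, T3, T1, T9, T6, T5.
Verifying each step:
  T8 waits on nothing -> runs at once and releases res-17 and res-13
  T4 waits on nothing -> runs at once and releases res-4
  run T3 (all its waits — res-13 — are resolved); releases res-11 and res-10
  run T1 (all its waits — res-11 — are resolved); releases res-6 and res-0
  run T9 (all its waits — res-4, res-0 and res-13 — are resolved); releases res-7
  T6 waits on nothing -> runs at once and releases res-12 and res-5
  run T5 (all its waits — res-7, res-11 and res-13 — are resolved); releases res-19


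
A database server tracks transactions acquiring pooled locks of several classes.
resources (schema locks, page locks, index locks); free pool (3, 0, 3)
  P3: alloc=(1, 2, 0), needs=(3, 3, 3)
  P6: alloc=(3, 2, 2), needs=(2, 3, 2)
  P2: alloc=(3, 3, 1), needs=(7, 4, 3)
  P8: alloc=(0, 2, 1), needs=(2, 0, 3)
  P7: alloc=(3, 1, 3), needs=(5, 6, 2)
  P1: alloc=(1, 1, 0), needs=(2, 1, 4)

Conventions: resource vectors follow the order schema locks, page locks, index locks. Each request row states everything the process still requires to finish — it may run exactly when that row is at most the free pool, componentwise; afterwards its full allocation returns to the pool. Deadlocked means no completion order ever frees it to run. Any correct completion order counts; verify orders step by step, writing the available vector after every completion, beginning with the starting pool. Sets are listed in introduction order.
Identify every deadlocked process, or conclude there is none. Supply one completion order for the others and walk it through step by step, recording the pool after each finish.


Nothing here is deadlocked.
Key observation: no deadlock: P8 fits now, and the freed resources carry the rest through.
A valid finishing order for the others: P8, P1, P6, P3, P7, P2. Walking it through:
  pool = (3, 0, 3)
  P8: need (2, 0, 3) fits (3, 0, 3); releases (0, 2, 1), pool now (3, 2, 4)
  P1: need (2, 1, 4) fits (3, 2, 4); releases (1, 1, 0), pool now (4, 3, 4)
  P6: need (2, 3, 2) fits (4, 3, 4); releases (3, 2, 2), pool now (7, 5, 6)
  P3: need (3, 3, 3) fits (7, 5, 6); releases (1, 2, 0), pool now (8, 7, 6)
  P7: need (5, 6, 2) fits (8, 7, 6); releases (3, 1, 3), pool now (11, 8, 9)
  P2: need (7, 4, 3) fits (11, 8, 9); releases (3, 3, 1), pool now (14, 11, 10)


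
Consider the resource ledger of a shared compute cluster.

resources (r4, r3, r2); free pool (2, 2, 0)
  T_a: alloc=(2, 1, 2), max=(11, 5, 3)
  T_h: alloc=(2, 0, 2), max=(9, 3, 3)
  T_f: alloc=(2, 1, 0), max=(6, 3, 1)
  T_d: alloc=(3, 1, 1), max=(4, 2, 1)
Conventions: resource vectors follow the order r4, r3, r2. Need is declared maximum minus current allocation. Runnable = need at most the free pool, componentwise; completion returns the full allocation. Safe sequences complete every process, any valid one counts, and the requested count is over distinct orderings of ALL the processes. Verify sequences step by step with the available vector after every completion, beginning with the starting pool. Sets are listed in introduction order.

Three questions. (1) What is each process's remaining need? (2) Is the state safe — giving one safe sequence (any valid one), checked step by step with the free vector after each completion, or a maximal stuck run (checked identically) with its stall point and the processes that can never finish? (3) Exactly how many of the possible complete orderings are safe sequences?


(1) Need matrix, components ordered r4, r3, r2:
  T_a: (9, 4, 1)
  T_h: (7, 3, 1)
  T_f: (4, 2, 1)
  T_d: (1, 1, 0)
(2) SAFE. One safe sequence: T_d, T_f, T_h, T_a.
Key observation: T_f is the earliest step where a requested resource binds exactly: need (4, 2, 1), pool (5, 3, 1) at its turn.
Walking it through:
  pool = (2, 2, 0)
  run T_d (needs (1, 1, 0), free (2, 2, 0)); after release of (3, 1, 1) the pool is (5, 3, 1)
  run T_f (needs (4, 2, 1), free (5, 3, 1)); after release of (2, 1, 0) the pool is (7, 4, 1)
  run T_h (needs (7, 3, 1), free (7, 4, 1)); after release of (2, 0, 2) the pool is (9, 4, 3)
  run T_a (needs (9, 4, 1), free (9, 4, 3)); after release of (2, 1, 2) the pool is (11, 5, 5)
(3) Exactly 1 of the possible complete orderings is a safe sequence.


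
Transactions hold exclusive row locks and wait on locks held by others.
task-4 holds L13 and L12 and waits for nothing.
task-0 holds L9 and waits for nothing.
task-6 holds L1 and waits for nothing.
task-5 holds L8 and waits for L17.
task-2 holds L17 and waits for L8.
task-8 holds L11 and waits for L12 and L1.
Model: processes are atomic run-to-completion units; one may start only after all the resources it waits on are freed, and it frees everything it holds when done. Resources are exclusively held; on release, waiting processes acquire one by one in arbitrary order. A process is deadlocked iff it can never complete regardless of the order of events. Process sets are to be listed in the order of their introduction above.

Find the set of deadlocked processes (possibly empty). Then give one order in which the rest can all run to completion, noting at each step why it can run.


The deadlocked set is task-5 and task-2.
Key observation: the waits loop around task-5 -> task-2 -> task-5 with no way out; no other process is dragged down with it.
One completion order for the rest: task-0, task-4, task-6, task-8.
Verifying each step:
  run task-0 (it waits on nothing); releases L9
  run task-4 (it waits on nothing); releases L13 and L12
  run task-6 (it waits on nothing); releases L1
  task-8 waits on L12 and L1 — all released -> runs and releases L11


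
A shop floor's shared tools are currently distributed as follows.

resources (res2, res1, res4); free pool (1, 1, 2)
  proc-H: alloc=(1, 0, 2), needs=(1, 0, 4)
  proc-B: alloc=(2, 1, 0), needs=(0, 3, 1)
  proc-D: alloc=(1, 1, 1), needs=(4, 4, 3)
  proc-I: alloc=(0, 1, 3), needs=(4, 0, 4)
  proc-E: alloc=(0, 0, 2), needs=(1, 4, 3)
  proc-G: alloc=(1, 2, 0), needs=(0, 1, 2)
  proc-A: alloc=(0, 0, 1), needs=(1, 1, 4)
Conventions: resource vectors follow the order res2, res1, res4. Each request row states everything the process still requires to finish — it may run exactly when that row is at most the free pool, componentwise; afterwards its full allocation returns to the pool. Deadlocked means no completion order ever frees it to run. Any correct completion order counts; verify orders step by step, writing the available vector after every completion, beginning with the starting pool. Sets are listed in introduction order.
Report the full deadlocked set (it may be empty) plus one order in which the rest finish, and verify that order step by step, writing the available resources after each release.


Deadlocked set: proc-H, proc-D, proc-I, proc-E and proc-A.
Key observation: proc-G, proc-B can finish, but then (4, 4, 2) is all there is, and the blocked group's res4 demands exceed it.
The rest can finish in the order proc-G, proc-B. Walking it through:
  pool = (1, 1, 2)
  run proc-G (needs (0, 1, 2), free (1, 1, 2)); after release of (1, 2, 0) the pool is (2, 3, 2)
  run proc-B (needs (0, 3, 1), free (2, 3, 2)); after release of (2, 1, 0) the pool is (4, 4, 2)
The stuck group stays short no matter what:
  proc-H cannot run: need (1, 0, 4) vs free (4, 4, 2) (insufficient res4)
  proc-D cannot run: need (4, 4, 3) vs free (4, 4, 2) (insufficient res4)
  proc-I cannot run: need (4, 0, 4) vs free (4, 4, 2) (insufficient res4)
  proc-E cannot run: need (1, 4, 3) vs free (4, 4, 2) (insufficient res4)
  proc-A cannot run: need (1, 1, 4) vs free (4, 4, 2) (insufficient res4)


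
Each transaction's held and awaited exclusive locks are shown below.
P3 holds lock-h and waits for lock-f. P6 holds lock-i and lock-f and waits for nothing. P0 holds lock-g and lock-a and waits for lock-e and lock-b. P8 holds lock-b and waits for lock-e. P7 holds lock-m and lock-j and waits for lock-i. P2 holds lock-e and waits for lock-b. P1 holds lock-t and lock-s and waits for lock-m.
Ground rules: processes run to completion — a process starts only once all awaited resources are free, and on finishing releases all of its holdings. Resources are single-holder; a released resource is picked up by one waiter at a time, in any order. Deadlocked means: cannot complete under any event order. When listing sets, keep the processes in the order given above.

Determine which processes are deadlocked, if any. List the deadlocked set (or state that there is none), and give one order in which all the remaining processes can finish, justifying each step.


The deadlocked set is P0, P8 and P2.
Key observation: the loop P8 -> P2 -> P8 blocks itself forever; P0 waits into the deadlock from upstream.
One completion order for the rest: P6, P7, P3, P1.
Check, step by step:
  P6: no waits; runs immediately, freeing lock-i and lock-f
  P7: everything it awaited (lock-i) is free; runs, freeing lock-m and lock-j
  P3: everything it awaited (lock-f) is free; runs, freeing lock-h
  P1: everything it awaited (lock-m) is free; runs, freeing lock-t and lock-s


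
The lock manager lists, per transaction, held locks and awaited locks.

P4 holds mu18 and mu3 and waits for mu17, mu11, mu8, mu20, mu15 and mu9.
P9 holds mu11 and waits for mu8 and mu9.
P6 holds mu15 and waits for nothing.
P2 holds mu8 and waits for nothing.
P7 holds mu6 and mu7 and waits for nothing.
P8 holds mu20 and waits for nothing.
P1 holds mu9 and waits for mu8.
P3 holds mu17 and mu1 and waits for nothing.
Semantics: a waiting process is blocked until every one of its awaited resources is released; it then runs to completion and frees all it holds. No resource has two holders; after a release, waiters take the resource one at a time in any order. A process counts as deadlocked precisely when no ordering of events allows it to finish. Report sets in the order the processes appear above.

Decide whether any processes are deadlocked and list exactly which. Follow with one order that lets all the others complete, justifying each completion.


No process is deadlocked.
Key observation: no waiting chain loops back on itself — every chain ends at a process that waits on nothing, so everyone eventually runs.
A valid finishing order for the others: P6, P8, P2, P3, P1, P9, P4, P7.
Walking it through:
  P6: no waits; runs immediately, freeing mu15
  P8: no waits; runs immediately, freeing mu20
  P2: no waits; runs immediately, freeing mu8
  P3: no waits; runs immediately, freeing mu17 and mu1
  P1 waits on mu8 — all released -> runs and releases mu9
  P9 waits on mu8 and mu9 — all released -> runs and releases mu11
  P4 waits on mu17, mu11, mu8, mu20, mu15 and mu9 — all released -> runs and releases mu18 and mu3
  P7: no waits; runs immediately, freeing mu6 and mu7


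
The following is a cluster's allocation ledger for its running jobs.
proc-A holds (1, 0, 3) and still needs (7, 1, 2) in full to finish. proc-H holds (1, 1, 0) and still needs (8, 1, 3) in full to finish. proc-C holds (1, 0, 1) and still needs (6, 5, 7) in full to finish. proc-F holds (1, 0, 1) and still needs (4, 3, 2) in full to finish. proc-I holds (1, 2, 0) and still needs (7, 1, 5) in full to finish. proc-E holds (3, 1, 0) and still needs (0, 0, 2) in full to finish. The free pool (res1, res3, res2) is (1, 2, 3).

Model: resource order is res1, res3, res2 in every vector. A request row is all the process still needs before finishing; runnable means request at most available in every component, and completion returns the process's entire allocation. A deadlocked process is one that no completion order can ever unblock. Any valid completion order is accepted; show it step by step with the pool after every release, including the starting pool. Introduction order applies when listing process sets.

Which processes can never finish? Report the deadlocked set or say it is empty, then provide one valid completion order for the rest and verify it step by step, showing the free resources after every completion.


Deadlocked set: proc-A, proc-H, proc-C and proc-I.
Key observation: the wall is res1: completing proc-E, proc-F brings the pool only to (5, 3, 4), and all the rest need more.
The rest can finish in the order proc-E, proc-F. Walking it through:
  pool = (1, 2, 3)
  run proc-E (needs (0, 0, 2), free (1, 2, 3)); after release of (3, 1, 0) the pool is (4, 3, 3)
  run proc-F (needs (4, 3, 2), free (4, 3, 3)); after release of (1, 0, 1) the pool is (5, 3, 4)
The stuck group stays short no matter what:
  proc-A still needs (7, 1, 2) but only (5, 3, 4) is free — short on res1
  proc-H still needs (8, 1, 3) but only (5, 3, 4) is free — short on res1
  proc-C still needs (6, 5, 7) but only (5, 3, 4) is free — short on res1, res3 and res2
  proc-I still needs (7, 1, 5) but only (5, 3, 4) is free — short on res1 and res2


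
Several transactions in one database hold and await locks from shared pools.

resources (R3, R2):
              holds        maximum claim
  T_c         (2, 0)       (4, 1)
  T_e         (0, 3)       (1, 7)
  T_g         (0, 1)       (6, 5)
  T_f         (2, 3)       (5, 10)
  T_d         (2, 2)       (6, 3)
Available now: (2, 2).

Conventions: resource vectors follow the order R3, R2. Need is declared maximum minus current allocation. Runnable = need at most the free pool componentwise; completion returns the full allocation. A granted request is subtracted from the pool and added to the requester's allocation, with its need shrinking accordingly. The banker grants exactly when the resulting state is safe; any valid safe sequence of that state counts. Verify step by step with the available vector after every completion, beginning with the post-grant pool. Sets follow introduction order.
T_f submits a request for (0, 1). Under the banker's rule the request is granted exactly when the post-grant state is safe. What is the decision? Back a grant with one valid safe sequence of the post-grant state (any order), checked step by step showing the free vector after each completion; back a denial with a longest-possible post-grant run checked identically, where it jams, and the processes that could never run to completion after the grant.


DENY: after the grant no complete ordering would exist.
Key observation: no order helps: past T_c, T_d, the free pool tops out at (6, 3), below what each blocked process needs in R2.
After a pretend grant, a maximal execution: T_c, T_d — then nothing else fits. Verifying each step:
  pool = (2, 1)
  run T_c (needs (2, 1), free (2, 1)); after release of (2, 0) the pool is (4, 1)
  run T_d (needs (4, 1), free (4, 1)); after release of (2, 2) the pool is (6, 3)
  T_e cannot run: need (1, 4) vs free (6, 3) (insufficient R2)
  T_g cannot run: need (6, 4) vs free (6, 3) (insufficient R2)
  T_f cannot run: need (3, 6) vs free (6, 3) (insufficient R2)
Post-grant, the permanently blocked set is T_e, T_g and T_f.


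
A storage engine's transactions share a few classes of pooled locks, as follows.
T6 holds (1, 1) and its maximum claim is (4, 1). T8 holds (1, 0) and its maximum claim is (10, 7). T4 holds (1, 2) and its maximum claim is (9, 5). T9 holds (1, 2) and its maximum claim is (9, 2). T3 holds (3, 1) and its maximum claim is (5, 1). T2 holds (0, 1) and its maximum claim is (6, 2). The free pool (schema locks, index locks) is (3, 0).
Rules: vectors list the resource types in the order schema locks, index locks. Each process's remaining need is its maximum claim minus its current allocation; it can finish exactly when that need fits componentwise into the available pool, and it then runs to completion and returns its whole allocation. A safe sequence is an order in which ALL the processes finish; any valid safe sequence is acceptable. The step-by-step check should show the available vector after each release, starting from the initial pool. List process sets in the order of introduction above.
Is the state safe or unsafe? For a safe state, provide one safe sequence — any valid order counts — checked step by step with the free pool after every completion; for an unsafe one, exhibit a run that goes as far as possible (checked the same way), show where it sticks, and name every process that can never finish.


The state is UNSAFE.
Key observation: no order helps: past T3, T2, T6, the free pool tops out at (7, 3), below what each blocked process needs in schema locks.
Going as far as possible: T3, T2, T6; after that, nothing fits. Check, step by step:
  pool = (3, 0)
  T3 needs (2, 0) <= (3, 0) -> finishes; pool += (3, 1) = (6, 1)
  T2 needs (6, 1) <= (6, 1) -> finishes; pool += (0, 1) = (6, 2)
  T6 needs (3, 0) <= (6, 2) -> finishes; pool += (1, 1) = (7, 3)
  T8 still needs (9, 7) but only (7, 3) is free — short on schema locks and index locks
  T4 still needs (8, 3) but only (7, 3) is free — short on schema locks
  T9 still needs (8, 0) but only (7, 3) is free — short on schema locks
Never able to finish: T8, T4 and T9.


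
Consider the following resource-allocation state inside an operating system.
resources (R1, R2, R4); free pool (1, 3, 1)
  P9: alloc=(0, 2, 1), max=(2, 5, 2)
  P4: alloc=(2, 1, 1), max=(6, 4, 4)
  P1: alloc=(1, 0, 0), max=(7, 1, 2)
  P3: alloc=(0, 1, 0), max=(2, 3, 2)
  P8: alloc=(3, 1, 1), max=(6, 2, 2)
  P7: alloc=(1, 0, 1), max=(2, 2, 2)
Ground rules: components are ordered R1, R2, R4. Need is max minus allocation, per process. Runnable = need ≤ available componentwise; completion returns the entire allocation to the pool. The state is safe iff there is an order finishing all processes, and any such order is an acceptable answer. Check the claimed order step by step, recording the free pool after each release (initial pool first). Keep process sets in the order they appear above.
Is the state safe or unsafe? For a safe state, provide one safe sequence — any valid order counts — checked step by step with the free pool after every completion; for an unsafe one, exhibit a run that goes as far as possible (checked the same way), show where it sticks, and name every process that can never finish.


UNSAFE — no complete ordering exists.
Key observation: the wall is R1: completing P7, P9, P3 brings the pool only to (2, 6, 3), and all the rest need more.
The run P7, P9, P3 cannot be extended any further. Verifying each step:
  pool = (1, 3, 1)
  run P7 (needs (1, 2, 1), free (1, 3, 1)); after release of (1, 0, 1) the pool is (2, 3, 2)
  run P9 (needs (2, 3, 1), free (2, 3, 2)); after release of (0, 2, 1) the pool is (2, 5, 3)
  run P3 (needs (2, 2, 2), free (2, 5, 3)); after release of (0, 1, 0) the pool is (2, 6, 3)
  P4 still needs (4, 3, 3) but only (2, 6, 3) is free — short on R1
  P1 still needs (6, 1, 2) but only (2, 6, 3) is free — short on R1
  P8 still needs (3, 1, 1) but only (2, 6, 3) is free — short on R1
Never able to finish: P4, P1 and P8.


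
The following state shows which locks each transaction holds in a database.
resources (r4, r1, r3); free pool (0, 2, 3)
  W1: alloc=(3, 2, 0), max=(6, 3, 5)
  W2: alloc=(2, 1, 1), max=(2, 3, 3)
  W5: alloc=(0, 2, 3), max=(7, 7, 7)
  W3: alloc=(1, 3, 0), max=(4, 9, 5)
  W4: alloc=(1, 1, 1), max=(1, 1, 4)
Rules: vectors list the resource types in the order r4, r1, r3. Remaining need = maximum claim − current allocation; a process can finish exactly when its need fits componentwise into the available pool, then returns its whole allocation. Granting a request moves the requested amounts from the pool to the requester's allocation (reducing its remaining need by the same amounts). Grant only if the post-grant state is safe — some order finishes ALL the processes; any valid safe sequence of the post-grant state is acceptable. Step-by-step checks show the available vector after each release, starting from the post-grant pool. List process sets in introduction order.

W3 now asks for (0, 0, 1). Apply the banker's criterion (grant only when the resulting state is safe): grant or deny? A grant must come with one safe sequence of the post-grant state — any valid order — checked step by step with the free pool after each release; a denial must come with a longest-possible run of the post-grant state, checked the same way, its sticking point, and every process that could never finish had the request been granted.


DENY: after the grant no complete ordering would exist.
Key observation: after W2, W4 the pool peaks at (3, 4, 4), and each blocked process is short somewhere: W1 on r3; W5 on r4, r1; W3 on r1.
On the post-grant state, W2, W4 is a maximal run — nothing extends it. Check, step by step:
  pool = (0, 2, 2)
  run W2 (needs (0, 2, 2), free (0, 2, 2)); after release of (2, 1, 1) the pool is (2, 3, 3)
  run W4 (needs (0, 0, 3), free (2, 3, 3)); after release of (1, 1, 1) the pool is (3, 4, 4)
  blocked: W1 wants (3, 1, 5), pool (3, 4, 4) — not enough r3
  blocked: W5 wants (7, 5, 4), pool (3, 4, 4) — not enough r4 and r1
  blocked: W3 wants (3, 6, 4), pool (3, 4, 4) — not enough r1
Processes that could never finish after the grant: W1, W5 and W3.


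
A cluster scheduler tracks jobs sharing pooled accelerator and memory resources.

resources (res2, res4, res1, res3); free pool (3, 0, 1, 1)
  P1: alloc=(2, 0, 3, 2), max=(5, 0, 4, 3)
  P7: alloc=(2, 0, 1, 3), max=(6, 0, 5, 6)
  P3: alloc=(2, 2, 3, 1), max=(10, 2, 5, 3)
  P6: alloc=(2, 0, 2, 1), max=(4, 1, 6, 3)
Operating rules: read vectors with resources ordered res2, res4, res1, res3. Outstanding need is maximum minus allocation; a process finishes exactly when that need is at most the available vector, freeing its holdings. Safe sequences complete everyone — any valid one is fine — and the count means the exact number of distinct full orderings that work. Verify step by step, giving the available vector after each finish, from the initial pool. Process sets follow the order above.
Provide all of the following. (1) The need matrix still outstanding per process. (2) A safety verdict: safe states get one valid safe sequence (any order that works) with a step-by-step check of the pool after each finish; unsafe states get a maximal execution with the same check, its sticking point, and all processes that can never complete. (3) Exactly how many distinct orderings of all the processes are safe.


(1) Outstanding need per process (order res2, res4, res1, res3):
  P1: (3, 0, 1, 1)
  P7: (4, 0, 4, 3)
  P3: (8, 0, 2, 2)
  P6: (2, 1, 4, 2)
(2) UNSAFE.
Key observation: after P1, P7 the pool peaks at (7, 0, 5, 6), and each blocked process is short somewhere: P3 on res2; P6 on res4.
A maximal execution: P1, P7 — then nothing else fits. Verifying each step:
  pool = (3, 0, 1, 1)
  P1 needs (3, 0, 1, 1) <= (3, 0, 1, 1) -> finishes; pool += (2, 0, 3, 2) = (5, 0, 4, 3)
  P7 needs (4, 0, 4, 3) <= (5, 0, 4, 3) -> finishes; pool += (2, 0, 1, 3) = (7, 0, 5, 6)
  P3 cannot run: need (8, 0, 2, 2) vs free (7, 0, 5, 6) (insufficient res2)
  P6 cannot run: need (2, 1, 4, 2) vs free (7, 0, 5, 6) (insufficient res4)
Permanently blocked: P3 and P6.
(3) The exact count: 0 of the possible complete orderings are safe sequences.


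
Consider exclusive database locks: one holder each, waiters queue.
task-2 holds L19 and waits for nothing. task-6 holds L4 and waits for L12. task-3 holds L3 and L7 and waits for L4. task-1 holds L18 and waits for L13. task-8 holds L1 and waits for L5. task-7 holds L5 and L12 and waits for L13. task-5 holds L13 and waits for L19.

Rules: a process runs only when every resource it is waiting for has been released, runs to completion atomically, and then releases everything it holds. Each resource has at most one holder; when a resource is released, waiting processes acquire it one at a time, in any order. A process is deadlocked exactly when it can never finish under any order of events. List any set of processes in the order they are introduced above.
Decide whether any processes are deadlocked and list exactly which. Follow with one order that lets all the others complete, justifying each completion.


Nothing here is deadlocked.
Key observation: every chain of waits terminates; starting from the processes that wait on nothing, all the rest unlock in turn.
One completion order for the rest: task-2, task-5, task-7, task-8, task-1, task-6, task-3.
Walking it through:
  run task-2 (it waits on nothing); releases L19
  run task-5 (all its waits — L19 — are resolved); releases L13
  run task-7 (all its waits — L13 — are resolved); releases L5 and L12
  run task-8 (all its waits — L5 — are resolved); releases L1
  run task-1 (all its waits — L13 — are resolved); releases L18
  run task-6 (all its waits — L12 — are resolved); releases L4
  run task-3 (all its waits — L4 — are resolved); releases L3 and L7


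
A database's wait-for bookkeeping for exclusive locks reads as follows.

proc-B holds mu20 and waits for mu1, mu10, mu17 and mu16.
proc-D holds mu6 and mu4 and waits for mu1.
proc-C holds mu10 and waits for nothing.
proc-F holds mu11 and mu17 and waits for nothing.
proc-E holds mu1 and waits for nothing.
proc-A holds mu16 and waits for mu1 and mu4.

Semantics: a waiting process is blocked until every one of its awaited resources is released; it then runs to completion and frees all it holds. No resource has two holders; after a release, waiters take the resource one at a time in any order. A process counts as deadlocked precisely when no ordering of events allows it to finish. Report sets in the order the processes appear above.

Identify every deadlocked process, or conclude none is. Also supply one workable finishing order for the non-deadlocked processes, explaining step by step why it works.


The deadlocked set is empty.
Key observation: the waits form no ring: some process can always run, and its releases unblock the others one by one.
One completion order for the rest: proc-E, proc-F, proc-C, proc-D, proc-A, proc-B.
Walking it through:
  run proc-E (it waits on nothing); releases mu1
  run proc-F (it waits on nothing); releases mu11 and mu17
  run proc-C (it waits on nothing); releases mu10
  run proc-D (all its waits — mu1 — are resolved); releases mu6 and mu4
  run proc-A (all its waits — mu1 and mu4 — are resolved); releases mu16
  run proc-B (all its waits — mu1, mu10, mu17 and mu16 — are resolved); releases mu20


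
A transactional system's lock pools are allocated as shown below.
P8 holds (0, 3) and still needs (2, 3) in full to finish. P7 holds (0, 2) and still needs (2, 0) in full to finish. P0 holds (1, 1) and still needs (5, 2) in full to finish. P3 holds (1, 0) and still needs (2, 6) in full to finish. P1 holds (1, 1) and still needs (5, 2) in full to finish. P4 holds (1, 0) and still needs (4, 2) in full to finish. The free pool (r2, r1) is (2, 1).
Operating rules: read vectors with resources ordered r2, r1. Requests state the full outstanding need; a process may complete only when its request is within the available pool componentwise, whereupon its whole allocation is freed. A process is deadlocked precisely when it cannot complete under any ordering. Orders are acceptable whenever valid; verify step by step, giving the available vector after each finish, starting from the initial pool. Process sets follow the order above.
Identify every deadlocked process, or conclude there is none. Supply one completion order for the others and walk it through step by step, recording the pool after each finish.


Deadlocked: P0, P1 and P4.
Key observation: even finishing P7, P8, P3 leaves just (3, 6) free — too little r2 for any of the remaining processes.
One completion order for the rest: P7, P8, P3. Check, step by step:
  pool = (2, 1)
  P7 needs (2, 0) <= (2, 1) -> finishes; pool += (0, 2) = (2, 3)
  P8 needs (2, 3) <= (2, 3) -> finishes; pool += (0, 3) = (2, 6)
  P3 needs (2, 6) <= (2, 6) -> finishes; pool += (1, 0) = (3, 6)
The blocked processes can never fit:
  P0 still needs (5, 2) but only (3, 6) is free — short on r2
  P1 still needs (5, 2) but only (3, 6) is free — short on r2
  P4 still needs (4, 2) but only (3, 6) is free — short on r2


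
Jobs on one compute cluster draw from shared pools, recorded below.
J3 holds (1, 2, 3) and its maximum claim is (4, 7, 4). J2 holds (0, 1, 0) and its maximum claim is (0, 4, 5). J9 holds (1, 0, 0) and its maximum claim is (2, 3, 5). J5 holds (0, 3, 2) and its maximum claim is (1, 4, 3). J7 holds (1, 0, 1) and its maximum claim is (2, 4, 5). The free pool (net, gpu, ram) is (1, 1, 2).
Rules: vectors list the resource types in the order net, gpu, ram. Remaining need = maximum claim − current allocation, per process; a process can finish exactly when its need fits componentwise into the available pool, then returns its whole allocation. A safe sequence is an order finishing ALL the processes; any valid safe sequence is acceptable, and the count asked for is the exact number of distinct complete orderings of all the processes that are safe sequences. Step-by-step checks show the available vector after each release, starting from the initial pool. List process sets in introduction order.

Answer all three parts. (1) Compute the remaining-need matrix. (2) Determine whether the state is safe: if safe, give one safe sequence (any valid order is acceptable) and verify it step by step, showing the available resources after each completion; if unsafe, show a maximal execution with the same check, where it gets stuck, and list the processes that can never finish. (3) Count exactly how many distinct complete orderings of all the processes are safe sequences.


(1) Need matrix, components ordered net, gpu, ram:
  J3: (3, 5, 1)
  J2: (0, 3, 5)
  J9: (1, 3, 5)
  J5: (1, 1, 1)
  J7: (1, 4, 4)
(2) SAFE — a valid safe sequence is J5, J7, J2, J9, J3.
Key observation: the first exact fit in this order is J5 — it needs (1, 1, 1) with (1, 1, 2) free, meeting a requested resource to the last unit.
Step-by-step check:
  pool = (1, 1, 2)
  run J5 (needs (1, 1, 1), free (1, 1, 2)); after release of (0, 3, 2) the pool is (1, 4, 4)
  run J7 (needs (1, 4, 4), free (1, 4, 4)); after release of (1, 0, 1) the pool is (2, 4, 5)
  run J2 (needs (0, 3, 5), free (2, 4, 5)); after release of (0, 1, 0) the pool is (2, 5, 5)
  run J9 (needs (1, 3, 5), free (2, 5, 5)); after release of (1, 0, 0) the pool is (3, 5, 5)
  run J3 (needs (3, 5, 1), free (3, 5, 5)); after release of (1, 2, 3) the pool is (4, 7, 8)
(3) Exactly 2 of the possible complete orderings are safe sequences.


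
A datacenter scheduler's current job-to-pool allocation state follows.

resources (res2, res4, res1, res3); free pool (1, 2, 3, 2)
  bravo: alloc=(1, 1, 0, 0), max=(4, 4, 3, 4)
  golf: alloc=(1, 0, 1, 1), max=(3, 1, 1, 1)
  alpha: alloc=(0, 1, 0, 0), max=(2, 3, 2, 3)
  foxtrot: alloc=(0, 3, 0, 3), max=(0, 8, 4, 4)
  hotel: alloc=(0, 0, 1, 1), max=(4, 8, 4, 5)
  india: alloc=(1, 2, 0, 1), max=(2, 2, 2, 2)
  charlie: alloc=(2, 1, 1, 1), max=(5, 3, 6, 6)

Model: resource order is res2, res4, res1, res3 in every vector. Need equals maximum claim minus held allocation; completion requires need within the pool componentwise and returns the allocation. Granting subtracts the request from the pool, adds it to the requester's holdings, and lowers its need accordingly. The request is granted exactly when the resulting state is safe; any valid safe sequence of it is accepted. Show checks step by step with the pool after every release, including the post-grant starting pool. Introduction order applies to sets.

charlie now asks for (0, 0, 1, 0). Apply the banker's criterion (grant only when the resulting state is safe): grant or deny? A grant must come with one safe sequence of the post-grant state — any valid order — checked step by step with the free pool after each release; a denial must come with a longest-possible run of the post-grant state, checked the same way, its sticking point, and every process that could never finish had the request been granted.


DENY. Granting would leave the state unsafe.
Key observation: after india, golf, alpha, bravo the pool peaks at (4, 6, 3, 4), and each blocked process is short somewhere: foxtrot on res1; hotel on res4; charlie on res1, res3.
After a pretend grant, a maximal execution: india, golf, alpha, bravo — then nothing else fits. Verifying each step:
  pool = (1, 2, 2, 2)
  india: need (1, 0, 2, 1) fits (1, 2, 2, 2); releases (1, 2, 0, 1), pool now (2, 4, 2, 3)
  golf: need (2, 1, 0, 0) fits (2, 4, 2, 3); releases (1, 0, 1, 1), pool now (3, 4, 3, 4)
  alpha: need (2, 2, 2, 3) fits (3, 4, 3, 4); releases (0, 1, 0, 0), pool now (3, 5, 3, 4)
  bravo: need (3, 3, 3, 4) fits (3, 5, 3, 4); releases (1, 1, 0, 0), pool now (4, 6, 3, 4)
  foxtrot cannot run: need (0, 5, 4, 1) vs free (4, 6, 3, 4) (insufficient res1)
  hotel cannot run: need (4, 8, 3, 4) vs free (4, 6, 3, 4) (insufficient res4)
  charlie cannot run: need (3, 2, 4, 5) vs free (4, 6, 3, 4) (insufficient res1 and res3)
Had the request been granted, foxtrot, hotel and charlie could never finish.


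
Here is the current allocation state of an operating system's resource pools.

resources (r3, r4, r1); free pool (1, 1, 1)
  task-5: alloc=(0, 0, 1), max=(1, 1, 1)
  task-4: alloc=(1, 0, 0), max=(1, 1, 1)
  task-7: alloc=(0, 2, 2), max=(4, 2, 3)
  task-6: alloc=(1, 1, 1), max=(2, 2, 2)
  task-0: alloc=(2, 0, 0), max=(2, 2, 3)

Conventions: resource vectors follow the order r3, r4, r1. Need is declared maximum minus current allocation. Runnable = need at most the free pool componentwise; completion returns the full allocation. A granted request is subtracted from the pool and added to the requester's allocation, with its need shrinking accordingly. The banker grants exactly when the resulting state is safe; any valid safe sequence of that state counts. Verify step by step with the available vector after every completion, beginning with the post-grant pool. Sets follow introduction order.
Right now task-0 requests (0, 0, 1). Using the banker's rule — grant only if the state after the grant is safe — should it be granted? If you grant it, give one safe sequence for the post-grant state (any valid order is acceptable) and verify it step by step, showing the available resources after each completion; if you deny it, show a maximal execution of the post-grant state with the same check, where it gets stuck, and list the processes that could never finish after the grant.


GRANT — the state after the grant stays safe, e.g. via task-5, task-4, task-6, task-0, task-7.
Key observation: (1, 1, 0) free after granting still covers task-5 first, and each release covers the next.
Verifying the post-grant state step by step:
  pool = (1, 1, 0)
  task-5: need (1, 1, 0) fits (1, 1, 0); releases (0, 0, 1), pool now (1, 1, 1)
  task-4: need (0, 1, 1) fits (1, 1, 1); releases (1, 0, 0), pool now (2, 1, 1)
  task-6: need (1, 1, 1) fits (2, 1, 1); releases (1, 1, 1), pool now (3, 2, 2)
  task-0: need (0, 2, 2) fits (3, 2, 2); releases (2, 0, 1), pool now (5, 2, 3)
  task-7: need (4, 0, 1) fits (5, 2, 3); releases (0, 2, 2), pool now (5, 4, 5)


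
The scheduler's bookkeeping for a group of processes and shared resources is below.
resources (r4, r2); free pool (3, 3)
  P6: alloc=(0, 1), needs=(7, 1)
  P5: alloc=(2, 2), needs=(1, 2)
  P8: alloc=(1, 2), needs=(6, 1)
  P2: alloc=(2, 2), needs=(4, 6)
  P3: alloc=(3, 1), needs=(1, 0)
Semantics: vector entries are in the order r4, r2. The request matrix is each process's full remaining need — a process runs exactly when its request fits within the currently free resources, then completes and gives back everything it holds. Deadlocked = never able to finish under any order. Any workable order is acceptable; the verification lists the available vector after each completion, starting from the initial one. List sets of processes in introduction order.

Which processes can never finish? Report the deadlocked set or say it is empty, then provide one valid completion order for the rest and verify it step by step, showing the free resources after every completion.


The deadlocked set is empty.
Key observation: no deadlock: P3 fits now, and the freed resources carry the rest through.
One completion order for the rest: P3, P5, P8, P6, P2. Verifying each step:
  pool = (3, 3)
  P3 needs (1, 0) <= (3, 3) -> finishes; pool += (3, 1) = (6, 4)
  P5 needs (1, 2) <= (6, 4) -> finishes; pool += (2, 2) = (8, 6)
  P8 needs (6, 1) <= (8, 6) -> finishes; pool += (1, 2) = (9, 8)
  P6 needs (7, 1) <= (9, 8) -> finishes; pool += (0, 1) = (9, 9)
  P2 needs (4, 6) <= (9, 9) -> finishes; pool += (2, 2) = (11, 11)


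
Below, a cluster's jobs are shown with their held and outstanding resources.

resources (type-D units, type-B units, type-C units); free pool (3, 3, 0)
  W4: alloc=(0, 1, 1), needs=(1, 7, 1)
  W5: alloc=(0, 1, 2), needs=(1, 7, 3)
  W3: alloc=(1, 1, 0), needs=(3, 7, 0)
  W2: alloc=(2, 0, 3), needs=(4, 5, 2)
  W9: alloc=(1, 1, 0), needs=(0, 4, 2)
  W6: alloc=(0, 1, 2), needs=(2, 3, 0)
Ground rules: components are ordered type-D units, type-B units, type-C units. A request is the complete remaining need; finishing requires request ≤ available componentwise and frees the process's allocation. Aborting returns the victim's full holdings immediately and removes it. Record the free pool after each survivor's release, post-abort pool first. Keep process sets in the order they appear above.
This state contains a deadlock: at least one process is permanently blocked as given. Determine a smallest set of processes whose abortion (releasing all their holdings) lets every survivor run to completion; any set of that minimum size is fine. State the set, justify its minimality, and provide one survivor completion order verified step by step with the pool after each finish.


Minimum abort set: W4 and W3.
Key observation: W5 could never have finished before the abort; with (1, 2, 1) returned by W4 and W3, it fits at step 4.
Why nothing smaller works — every single abort fails: W4 alone leaves W5 blocked (short on type-B units); W5 alone leaves W4 blocked (short on type-B units); W3 alone leaves W4 blocked (short on type-B units); W2 alone leaves W4 blocked (short on type-B units); W9 alone leaves W4 blocked (short on type-B units); W6 alone leaves W4 blocked (short on type-B units).
One survivor order: W6, W2, W9, W5. Step-by-step check (post-abort pool first):
  pool = (4, 5, 1)
  run W6 (needs (2, 3, 0), free (4, 5, 1)); after release of (0, 1, 2) the pool is (4, 6, 3)
  run W2 (needs (4, 5, 2), free (4, 6, 3)); after release of (2, 0, 3) the pool is (6, 6, 6)
  run W9 (needs (0, 4, 2), free (6, 6, 6)); after release of (1, 1, 0) the pool is (7, 7, 6)
  run W5 (needs (1, 7, 3), free (7, 7, 6)); after release of (0, 1, 2) the pool is (7, 8, 8)


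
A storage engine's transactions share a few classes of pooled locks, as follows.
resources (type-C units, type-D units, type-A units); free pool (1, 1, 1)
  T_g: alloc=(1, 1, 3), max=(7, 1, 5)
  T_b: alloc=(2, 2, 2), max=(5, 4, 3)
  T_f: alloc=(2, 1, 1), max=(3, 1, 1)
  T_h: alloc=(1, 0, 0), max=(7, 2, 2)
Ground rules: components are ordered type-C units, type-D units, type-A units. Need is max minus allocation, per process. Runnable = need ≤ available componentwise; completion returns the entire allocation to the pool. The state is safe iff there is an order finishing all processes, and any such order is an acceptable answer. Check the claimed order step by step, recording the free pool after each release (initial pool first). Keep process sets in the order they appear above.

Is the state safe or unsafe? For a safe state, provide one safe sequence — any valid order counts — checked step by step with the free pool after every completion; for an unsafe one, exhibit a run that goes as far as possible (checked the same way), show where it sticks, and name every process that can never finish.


UNSAFE — no complete ordering exists.
Key observation: the wall is type-C units: completing T_f, T_b brings the pool only to (5, 4, 4), and all the rest need more.
Going as far as possible: T_f, T_b; after that, nothing fits. Step-by-step check:
  pool = (1, 1, 1)
  run T_f (needs (1, 0, 0), free (1, 1, 1)); after release of (2, 1, 1) the pool is (3, 2, 2)
  run T_b (needs (3, 2, 1), free (3, 2, 2)); after release of (2, 2, 2) the pool is (5, 4, 4)
  T_g cannot run: need (6, 0, 2) vs free (5, 4, 4) (insufficient type-C units)
  T_h cannot run: need (6, 2, 2) vs free (5, 4, 4) (insufficient type-C units)
Never able to finish: T_g and T_h.
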